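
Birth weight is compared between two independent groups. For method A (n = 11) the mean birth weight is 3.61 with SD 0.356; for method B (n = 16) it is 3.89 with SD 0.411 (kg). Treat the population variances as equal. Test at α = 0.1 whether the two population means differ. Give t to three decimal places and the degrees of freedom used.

t = -1.833, df = 25

Let group 1 = method A, group 2 = method B. H0: μ_1 = μ_2; H1: μ_1 ≠ μ_2 (two-sample pooled-variance t-test, two-sided).
s_p² = [(11−1)·0.356² + (16−1)·0.411²]/(11+16−2) = 0.152047
t = (3.61 − 3.89)/√[0.152047·(1/11 + 1/16)] = -1.833
df = n₁ + n₂ − 2 = 25
Two-sided p-value ≈ 0.079
Since p ≈ 0.079 < α = 0.1, reject H0; the data support H1.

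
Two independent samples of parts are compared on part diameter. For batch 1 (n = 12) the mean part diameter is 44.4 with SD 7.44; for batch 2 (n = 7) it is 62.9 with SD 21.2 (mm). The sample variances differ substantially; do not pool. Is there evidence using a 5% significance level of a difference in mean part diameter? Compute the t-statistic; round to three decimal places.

Let group 1 = batch 1, group 2 = batch 2. H0: μ_1 = μ_2; H1: μ_1 ≠ μ_2 (Welch's two-sample t-test, two-sided).
t = (x̄_1 − x̄_2)/√(s_1²/n_1 + s_2²/n_2) = (44.4 − 62.9)/√(7.44²/12 + 21.2²/7) = -2.230
Welch–Satterthwaite df ≈ 6.87
Two-sided p-value ≈ 0.0617
Since p ≈ 0.0617 > α = 0.05, fail to reject H0; the data do not provide sufficient evidence against H0.

-2.230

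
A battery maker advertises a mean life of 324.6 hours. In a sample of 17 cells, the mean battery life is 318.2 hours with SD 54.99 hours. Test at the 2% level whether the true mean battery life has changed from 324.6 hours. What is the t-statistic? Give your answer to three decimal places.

H0: μ = 324.6; H1: μ ≠ 324.6 (one-sample t-test, two-sided).
t = (x̄ − μ₀)/(s/√n) = (318.2 − 324.6)/(54.99/√17) = -0.480
df = n − 1 = 16
Two-sided p-value ≈ 0.6378
Since p ≈ 0.6378 > α = 0.02, fail to reject H0; the evidence is not statistically significant.

-0.480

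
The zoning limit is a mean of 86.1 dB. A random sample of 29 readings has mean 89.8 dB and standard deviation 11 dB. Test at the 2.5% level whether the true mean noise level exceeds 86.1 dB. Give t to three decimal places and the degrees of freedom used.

t = 1.811, df = 28

H0: μ = 86.1; H1: μ > 86.1 (one-sample t-test, right-tailed).
t = (x̄ − μ₀)/(s/√n) = (89.8 − 86.1)/(11/√29) = 1.811
df = n − 1 = 28
p-value = P(T ≥ 1.811) ≈ 0.040
Since p ≈ 0.040 > α = 0.025, fail to reject H0; the data do not provide sufficient evidence against H0.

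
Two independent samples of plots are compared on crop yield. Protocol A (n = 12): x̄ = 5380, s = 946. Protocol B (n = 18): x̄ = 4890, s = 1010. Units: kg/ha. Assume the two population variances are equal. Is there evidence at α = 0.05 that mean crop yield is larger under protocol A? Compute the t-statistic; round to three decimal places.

Let group 1 = protocol A, group 2 = protocol B. H0: μ_1 = μ_2; H1: μ_1 > μ_2 (two-sample pooled-variance t-test, right-tailed).
s_p² = [(12−1)·946² + (18−1)·1010²]/(12+18−2) = 970921
t = (5380 − 4890)/√[970921·(1/12 + 1/18)] = 1.334
df = n₁ + n₂ − 2 = 28
p-value = P(T ≥ 1.334) ≈ 0.0964
Since p ≈ 0.0964 > α = 0.05, fail to reject H0; the data do not provide sufficient evidence against H0.

1.334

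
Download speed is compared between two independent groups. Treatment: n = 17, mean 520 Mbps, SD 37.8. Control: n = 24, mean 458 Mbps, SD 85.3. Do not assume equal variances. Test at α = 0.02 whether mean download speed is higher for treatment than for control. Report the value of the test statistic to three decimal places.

Let group 1 = treatment, group 2 = control. H0: μ_1 = μ_2; H1: μ_1 > μ_2 (Welch's two-sample t-test, right-tailed).
t = (x̄_1 − x̄_2)/√(s_1²/n_1 + s_2²/n_2) = (520 − 458)/√(37.8²/17 + 85.3²/24) = 3.151
Welch–Satterthwaite df ≈ 33.79
p-value = P(T ≥ 3.151) ≈ 0.0017
Since p ≈ 0.0017 < α = 0.02, reject H0; the data support H1.

3.151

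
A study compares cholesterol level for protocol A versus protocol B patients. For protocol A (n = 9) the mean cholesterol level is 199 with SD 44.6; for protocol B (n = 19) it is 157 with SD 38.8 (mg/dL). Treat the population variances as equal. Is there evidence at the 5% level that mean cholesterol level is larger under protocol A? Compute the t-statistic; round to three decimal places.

Let group 1 = protocol A, group 2 = protocol B. H0: μ_1 = μ_2; H1: μ_1 > μ_2 (two-sample pooled-variance t-test, right-tailed).
s_p² = [(9−1)·44.6² + (19−1)·38.8²]/(9+19−2) = 1654.28
t = (199 − 157)/√[1654.28·(1/9 + 1/19)] = 2.552
df = n₁ + n₂ − 2 = 26
p-value = P(T ≥ 2.552) ≈ 0.0085
Since p ≈ 0.0085 < α = 0.05, reject H0; the data support H1.

2.552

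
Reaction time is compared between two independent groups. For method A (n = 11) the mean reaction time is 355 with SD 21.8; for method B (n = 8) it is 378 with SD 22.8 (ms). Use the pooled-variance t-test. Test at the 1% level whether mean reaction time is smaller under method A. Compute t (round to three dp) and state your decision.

t = -2.228; fail to reject H0

Let group 1 = method A, group 2 = method B. H0: μ_1 = μ_2; H1: μ_1 < μ_2 (two-sample pooled-variance t-test, left-tailed).
s_p² = [(11−1)·21.8² + (8−1)·22.8²]/(11+8−2) = 493.605
t = (355 − 378)/√[493.605·(1/11 + 1/8)] = -2.228
df = n₁ + n₂ − 2 = 17
p-value = P(T ≤ -2.228) ≈ 0.020
Since p ≈ 0.020 > α = 0.01, fail to reject H0; the evidence is not statistically significant.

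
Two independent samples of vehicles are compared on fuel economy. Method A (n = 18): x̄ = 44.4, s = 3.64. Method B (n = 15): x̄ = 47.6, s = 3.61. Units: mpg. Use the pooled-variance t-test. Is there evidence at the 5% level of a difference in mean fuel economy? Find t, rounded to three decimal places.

Let group 1 = method A, group 2 = method B. H0: μ_1 = μ_2; H1: μ_1 ≠ μ_2 (two-sample pooled-variance t-test, two-sided).
s_p² = [(18−1)·3.64² + (15−1)·3.61²]/(18+15−2) = 13.1514
t = (44.4 − 47.6)/√[13.1514·(1/18 + 1/15)] = -2.524
df = n₁ + n₂ − 2 = 31
Two-sided p-value ≈ 0.0169
Since p ≈ 0.0169 < α = 0.05, reject H0; the evidence is statistically significant.

-2.524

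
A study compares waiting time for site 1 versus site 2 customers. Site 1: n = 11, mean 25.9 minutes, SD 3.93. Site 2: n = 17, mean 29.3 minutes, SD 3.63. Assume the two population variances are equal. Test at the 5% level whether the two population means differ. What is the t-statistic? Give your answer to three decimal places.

-2.344

Let group 1 = site 1, group 2 = site 2. H0: μ_1 = μ_2; H1: μ_1 ≠ μ_2 (two-sample pooled-variance t-test, two-sided).
s_p² = [(11−1)·3.93² + (17−1)·3.63²]/(11+17−2) = 14.0492
t = (25.9 − 29.3)/√[14.0492·(1/11 + 1/17)] = -2.344
df = n₁ + n₂ − 2 = 26
Two-sided p-value ≈ 0.0270
Since p ≈ 0.0270 < α = 0.05, reject H0; the evidence is statistically significant.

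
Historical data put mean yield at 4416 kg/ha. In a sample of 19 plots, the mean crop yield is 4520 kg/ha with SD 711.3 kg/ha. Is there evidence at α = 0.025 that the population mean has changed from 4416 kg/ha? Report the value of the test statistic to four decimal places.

H0: μ = 4416; H1: μ ≠ 4416 (one-sample t-test, two-sided).
t = (x̄ − μ₀)/(s/√n) = (4520 − 4416)/(711.3/√19) = 0.6373
df = n − 1 = 18
Two-sided p-value ≈ 0.5319
Since p ≈ 0.5319 > α = 0.025, fail to reject H0; the data do not provide sufficient evidence against H0.

0.6373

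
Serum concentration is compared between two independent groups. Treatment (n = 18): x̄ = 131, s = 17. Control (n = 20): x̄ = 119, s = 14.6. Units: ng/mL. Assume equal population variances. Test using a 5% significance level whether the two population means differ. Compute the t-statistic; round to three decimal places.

2.341

Let group 1 = treatment, group 2 = control. H0: μ_1 = μ_2; H1: μ_1 ≠ μ_2 (two-sample pooled-variance t-test, two-sided).
s_p² = [(18−1)·17² + (20−1)·14.6²]/(18+20−2) = 248.973
t = (131 − 119)/√[248.973·(1/18 + 1/20)] = 2.341
df = n₁ + n₂ − 2 = 36
Two-sided p-value ≈ 0.025
Since p ≈ 0.025 < α = 0.05, reject H0; the data support H1.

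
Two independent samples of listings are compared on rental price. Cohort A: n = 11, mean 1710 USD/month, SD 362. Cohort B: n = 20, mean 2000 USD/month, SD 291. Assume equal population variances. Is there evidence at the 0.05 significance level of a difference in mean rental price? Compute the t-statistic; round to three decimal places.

-2.435

Let group 1 = cohort A, group 2 = cohort B. H0: μ_1 = μ_2; H1: μ_1 ≠ μ_2 (two-sample pooled-variance t-test, two-sided).
s_p² = [(11−1)·362² + (20−1)·291²]/(11+20−2) = 100668
t = (1710 − 2000)/√[100668·(1/11 + 1/20)] = -2.435
df = n₁ + n₂ − 2 = 29
Two-sided p-value ≈ 0.021
Since p ≈ 0.021 < α = 0.05, reject H0; the evidence is statistically significant.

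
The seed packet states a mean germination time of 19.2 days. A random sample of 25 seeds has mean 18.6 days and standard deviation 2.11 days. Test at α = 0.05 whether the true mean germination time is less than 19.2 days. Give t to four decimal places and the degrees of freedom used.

H0: μ = 19.2; H1: μ < 19.2 (one-sample t-test, left-tailed).
t = (x̄ − μ₀)/(s/√n) = (18.6 − 19.2)/(2.11/√25) = -1.4218
df = n − 1 = 24
p-value = P(T ≤ -1.4218) ≈ 0.084
Since p ≈ 0.084 > α = 0.05, fail to reject H0; the data do not provide sufficient evidence against H0.

t = -1.4218, df = 24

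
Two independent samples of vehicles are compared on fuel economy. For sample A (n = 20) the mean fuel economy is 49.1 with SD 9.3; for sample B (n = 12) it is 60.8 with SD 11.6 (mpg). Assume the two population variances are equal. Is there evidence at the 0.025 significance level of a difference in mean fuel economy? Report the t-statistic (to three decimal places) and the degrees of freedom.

Let group 1 = sample A, group 2 = sample B. H0: μ_1 = μ_2; H1: μ_1 ≠ μ_2 (two-sample pooled-variance t-test, two-sided).
s_p² = [(20−1)·9.3² + (12−1)·11.6²]/(20+12−2) = 104.116
t = (49.1 − 60.8)/√[104.116·(1/20 + 1/12)] = -3.140
df = n₁ + n₂ − 2 = 30
Two-sided p-value ≈ 0.004
Since p ≈ 0.004 < α = 0.025, reject H0; the evidence is statistically significant.

t = -3.140, df = 30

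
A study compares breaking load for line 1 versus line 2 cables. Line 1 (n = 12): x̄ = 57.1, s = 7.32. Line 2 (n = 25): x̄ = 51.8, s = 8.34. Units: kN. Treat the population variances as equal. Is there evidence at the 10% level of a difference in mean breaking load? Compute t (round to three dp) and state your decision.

Let group 1 = line 1, group 2 = line 2. H0: μ_1 = μ_2; H1: μ_1 ≠ μ_2 (two-sample pooled-variance t-test, two-sided).
s_p² = [(12−1)·7.32² + (25−1)·8.34²]/(12+25−2) = 64.5355
t = (57.1 − 51.8)/√[64.5355·(1/12 + 1/25)] = 1.879
df = n₁ + n₂ − 2 = 35
Two-sided p-value ≈ 0.069
Since p ≈ 0.069 < α = 0.1, reject H0; the evidence is statistically significant.

t = 1.879; reject H0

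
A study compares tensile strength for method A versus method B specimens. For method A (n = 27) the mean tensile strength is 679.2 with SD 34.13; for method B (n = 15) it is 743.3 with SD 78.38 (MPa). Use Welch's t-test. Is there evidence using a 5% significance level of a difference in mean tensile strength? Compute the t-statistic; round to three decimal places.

-3.013

Let group 1 = method A, group 2 = method B. H0: μ_1 = μ_2; H1: μ_1 ≠ μ_2 (Welch's two-sample t-test, two-sided).
t = (x̄_1 − x̄_2)/√(s_1²/n_1 + s_2²/n_2) = (679.2 − 743.3)/√(34.13²/27 + 78.38²/15) = -3.013
Welch–Satterthwaite df ≈ 17.00
Two-sided p-value ≈ 0.0078
Since p ≈ 0.0078 < α = 0.05, reject H0; the data support H1.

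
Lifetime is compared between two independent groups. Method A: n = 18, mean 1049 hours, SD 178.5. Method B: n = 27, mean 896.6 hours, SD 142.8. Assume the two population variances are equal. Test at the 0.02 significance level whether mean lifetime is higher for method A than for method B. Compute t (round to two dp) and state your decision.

Let group 1 = method A, group 2 = method B. H0: μ_1 = μ_2; H1: μ_1 > μ_2 (two-sample pooled-variance t-test, right-tailed).
s_p² = [(18−1)·178.5² + (27−1)·142.8²]/(18+27−2) = 24926.7
t = (1049 − 896.6)/√[24926.7·(1/18 + 1/27)] = 3.17
df = n₁ + n₂ − 2 = 43
p-value = P(T ≥ 3.17) ≈ 0.0014
Since p ≈ 0.0014 < α = 0.02, reject H0; the data support H1.

t = 3.17; reject H0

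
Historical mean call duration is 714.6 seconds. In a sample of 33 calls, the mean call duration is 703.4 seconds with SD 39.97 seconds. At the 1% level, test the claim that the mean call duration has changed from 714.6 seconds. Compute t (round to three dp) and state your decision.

t = -1.610; fail to reject H0

H0: μ = 714.6; H1: μ ≠ 714.6 (one-sample t-test, two-sided).
t = (x̄ − μ₀)/(s/√n) = (703.4 − 714.6)/(39.97/√33) = -1.610
df = n − 1 = 32
Two-sided p-value ≈ 0.1173
Since p ≈ 0.1173 > α = 0.01, fail to reject H0; the evidence is not statistically significant.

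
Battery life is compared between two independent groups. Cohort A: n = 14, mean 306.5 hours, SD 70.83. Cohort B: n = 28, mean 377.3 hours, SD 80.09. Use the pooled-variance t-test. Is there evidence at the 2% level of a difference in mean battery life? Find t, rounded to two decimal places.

Let group 1 = cohort A, group 2 = cohort B. H0: μ_1 = μ_2; H1: μ_1 ≠ μ_2 (two-sample pooled-variance t-test, two-sided).
s_p² = [(14−1)·70.83² + (28−1)·80.09²]/(14+28−2) = 5960.21
t = (306.5 − 377.3)/√[5960.21·(1/14 + 1/28)] = -2.80
df = n₁ + n₂ − 2 = 40
Two-sided p-value ≈ 0.0078
Since p ≈ 0.0078 < α = 0.02, reject H0; the evidence is statistically significant.

-2.80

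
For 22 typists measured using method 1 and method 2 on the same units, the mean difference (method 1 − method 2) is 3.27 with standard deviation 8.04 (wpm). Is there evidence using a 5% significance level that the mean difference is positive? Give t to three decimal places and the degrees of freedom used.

t = 1.908, df = 21

H0: μ_d = 0; H1: μ_d > 0 (paired t-test on the differences, right-tailed).
t = d̄/(s_d/√n) = 3.27/(8.04/√22) = 1.908
df = n − 1 = 21
p-value = P(T ≥ 1.908) ≈ 0.0351
Since p ≈ 0.0351 < α = 0.05, reject H0; the data support H1.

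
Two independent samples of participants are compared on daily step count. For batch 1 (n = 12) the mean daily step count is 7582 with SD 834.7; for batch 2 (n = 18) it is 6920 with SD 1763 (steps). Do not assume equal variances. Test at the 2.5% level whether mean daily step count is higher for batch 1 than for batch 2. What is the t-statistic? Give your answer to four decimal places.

Let group 1 = batch 1, group 2 = batch 2. H0: μ_1 = μ_2; H1: μ_1 > μ_2 (Welch's two-sample t-test, right-tailed).
t = (x̄_1 − x̄_2)/√(s_1²/n_1 + s_2²/n_2) = (7582 − 6920)/√(834.7²/12 + 1763²/18) = 1.3782
Welch–Satterthwaite df ≈ 25.84
p-value = P(T ≥ 1.3782) ≈ 0.090
Since p ≈ 0.090 > α = 0.025, fail to reject H0; the data do not provide sufficient evidence against H0.

1.3782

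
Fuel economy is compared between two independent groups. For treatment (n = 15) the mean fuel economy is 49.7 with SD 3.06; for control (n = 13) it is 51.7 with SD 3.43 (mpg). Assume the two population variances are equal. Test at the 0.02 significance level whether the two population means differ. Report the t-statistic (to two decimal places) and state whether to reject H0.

Let group 1 = treatment, group 2 = control. H0: μ_1 = μ_2; H1: μ_1 ≠ μ_2 (two-sample pooled-variance t-test, two-sided).
s_p² = [(15−1)·3.06² + (13−1)·3.43²]/(15+13−2) = 10.4719
t = (49.7 − 51.7)/√[10.4719·(1/15 + 1/13)] = -1.63
df = n₁ + n₂ − 2 = 26
Two-sided p-value ≈ 0.115
Since p ≈ 0.115 > α = 0.02, fail to reject H0; the data do not provide sufficient evidence against H0.

t = -1.63; fail to reject H0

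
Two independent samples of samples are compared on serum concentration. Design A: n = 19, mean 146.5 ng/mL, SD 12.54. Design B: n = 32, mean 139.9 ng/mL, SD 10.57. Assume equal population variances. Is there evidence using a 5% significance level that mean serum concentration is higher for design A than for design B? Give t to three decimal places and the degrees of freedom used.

t = 2.011, df = 49

Let group 1 = design A, group 2 = design B. H0: μ_1 = μ_2; H1: μ_1 > μ_2 (two-sample pooled-variance t-test, right-tailed).
s_p² = [(19−1)·12.54² + (32−1)·10.57²]/(19+32−2) = 128.449
t = (146.5 − 139.9)/√[128.449·(1/19 + 1/32)] = 2.011
df = n₁ + n₂ − 2 = 49
p-value = P(T ≥ 2.011) ≈ 0.0249
Since p ≈ 0.0249 < α = 0.05, reject H0; the data support H1.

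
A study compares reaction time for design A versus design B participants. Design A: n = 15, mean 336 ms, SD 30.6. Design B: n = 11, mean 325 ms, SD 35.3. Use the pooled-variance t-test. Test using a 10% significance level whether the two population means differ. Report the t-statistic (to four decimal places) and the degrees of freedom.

t = 0.8490, df = 24

Let group 1 = design A, group 2 = design B. H0: μ_1 = μ_2; H1: μ_1 ≠ μ_2 (two-sample pooled-variance t-test, two-sided).
s_p² = [(15−1)·30.6² + (11−1)·35.3²]/(15+11−2) = 1065.41
t = (336 − 325)/√[1065.41·(1/15 + 1/11)] = 0.8490
df = n₁ + n₂ − 2 = 24
Two-sided p-value ≈ 0.4043
Since p ≈ 0.4043 > α = 0.1, fail to reject H0; the evidence is not statistically significant.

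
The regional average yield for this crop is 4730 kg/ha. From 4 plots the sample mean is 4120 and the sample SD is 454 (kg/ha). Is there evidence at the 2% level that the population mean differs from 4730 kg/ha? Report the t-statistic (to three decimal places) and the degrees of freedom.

H0: μ = 4730; H1: μ ≠ 4730 (one-sample t-test, two-sided).
t = (x̄ − μ₀)/(s/√n) = (4120 − 4730)/(454/√4) = -2.687
df = n − 1 = 3
Two-sided p-value ≈ 0.0746
Since p ≈ 0.0746 > α = 0.02, fail to reject H0; the evidence is not statistically significant.

t = -2.687, df = 3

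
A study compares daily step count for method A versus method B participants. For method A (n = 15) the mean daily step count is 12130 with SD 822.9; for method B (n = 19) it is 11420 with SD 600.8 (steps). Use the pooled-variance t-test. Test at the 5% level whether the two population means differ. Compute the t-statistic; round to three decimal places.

Let group 1 = method A, group 2 = method B. H0: μ_1 = μ_2; H1: μ_1 ≠ μ_2 (two-sample pooled-variance t-test, two-sided).
s_p² = [(15−1)·822.9² + (19−1)·600.8²]/(15+19−2) = 499300
t = (12130 − 11420)/√[499300·(1/15 + 1/19)] = 2.909
df = n₁ + n₂ − 2 = 32
Two-sided p-value ≈ 0.0065
Since p ≈ 0.0065 < α = 0.05, reject H0; the data support H1.

2.909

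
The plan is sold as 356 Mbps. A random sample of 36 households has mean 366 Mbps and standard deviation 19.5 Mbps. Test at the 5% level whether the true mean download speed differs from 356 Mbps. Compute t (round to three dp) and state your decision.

H0: μ = 356; H1: μ ≠ 356 (one-sample t-test, two-sided).
t = (x̄ − μ₀)/(s/√n) = (366 − 356)/(19.5/√36) = 3.077
df = n − 1 = 35
Two-sided p-value ≈ 0.004
Since p ≈ 0.004 < α = 0.05, reject H0; the evidence is statistically significant.

t = 3.077; reject H0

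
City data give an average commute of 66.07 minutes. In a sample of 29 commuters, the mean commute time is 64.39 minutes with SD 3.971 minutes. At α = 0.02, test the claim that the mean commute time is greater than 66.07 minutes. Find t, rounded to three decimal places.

H0: μ = 66.07; H1: μ > 66.07 (one-sample t-test, right-tailed).
t = (x̄ − μ₀)/(s/√n) = (64.39 − 66.07)/(3.971/√29) = -2.278
df = n − 1 = 28
p-value = P(T ≥ -2.278) ≈ 0.985
Since p ≈ 0.985 > α = 0.02, fail to reject H0; the evidence is not statistically significant.

-2.278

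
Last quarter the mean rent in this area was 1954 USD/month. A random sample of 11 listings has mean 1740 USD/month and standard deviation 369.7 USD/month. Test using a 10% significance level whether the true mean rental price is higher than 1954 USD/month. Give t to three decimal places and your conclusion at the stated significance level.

H0: μ = 1954; H1: μ > 1954 (one-sample t-test, right-tailed).
t = (x̄ − μ₀)/(s/√n) = (1740 − 1954)/(369.7/√11) = -1.920
df = n − 1 = 10
p-value = P(T ≥ -1.920) ≈ 0.958
Since p ≈ 0.958 > α = 0.1, fail to reject H0; the evidence is not statistically significant.

t = -1.920; fail to reject H0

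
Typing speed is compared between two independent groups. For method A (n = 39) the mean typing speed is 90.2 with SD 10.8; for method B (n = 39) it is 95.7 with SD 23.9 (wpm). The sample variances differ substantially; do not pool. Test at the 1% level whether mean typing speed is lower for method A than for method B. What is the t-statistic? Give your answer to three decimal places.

-1.310

Let group 1 = method A, group 2 = method B. H0: μ_1 = μ_2; H1: μ_1 < μ_2 (Welch's two-sample t-test, left-tailed).
t = (x̄_1 − x̄_2)/√(s_1²/n_1 + s_2²/n_2) = (90.2 − 95.7)/√(10.8²/39 + 23.9²/39) = -1.310
Welch–Satterthwaite df ≈ 52.90
p-value = P(T ≤ -1.310) ≈ 0.098
Since p ≈ 0.098 > α = 0.01, fail to reject H0; the evidence is not statistically significant.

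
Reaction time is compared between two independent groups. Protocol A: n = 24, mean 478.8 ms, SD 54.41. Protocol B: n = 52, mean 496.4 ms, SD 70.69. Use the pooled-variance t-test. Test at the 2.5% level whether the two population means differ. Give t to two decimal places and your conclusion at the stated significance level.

Let group 1 = protocol A, group 2 = protocol B. H0: μ_1 = μ_2; H1: μ_1 ≠ μ_2 (two-sample pooled-variance t-test, two-sided).
s_p² = [(24−1)·54.41² + (52−1)·70.69²]/(24+52−2) = 4364.07
t = (478.8 − 496.4)/√[4364.07·(1/24 + 1/52)] = -1.08
df = n₁ + n₂ − 2 = 74
Two-sided p-value ≈ 0.284
Since p ≈ 0.284 > α = 0.025, fail to reject H0; the data do not provide sufficient evidence against H0.

t = -1.08; fail to reject H0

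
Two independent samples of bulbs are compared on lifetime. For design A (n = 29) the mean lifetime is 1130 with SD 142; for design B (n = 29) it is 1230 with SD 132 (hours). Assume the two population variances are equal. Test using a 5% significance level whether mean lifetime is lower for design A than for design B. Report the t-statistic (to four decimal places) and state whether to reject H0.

Let group 1 = design A, group 2 = design B. H0: μ_1 = μ_2; H1: μ_1 < μ_2 (two-sample pooled-variance t-test, left-tailed).
s_p² = [(29−1)·142² + (29−1)·132²]/(29+29−2) = 18794
t = (1130 − 1230)/√[18794·(1/29 + 1/29)] = -2.7776
df = n₁ + n₂ − 2 = 56
p-value = P(T ≤ -2.7776) ≈ 0.0037
Since p ≈ 0.0037 < α = 0.05, reject H0; the data support H1.

t = -2.7776; reject H0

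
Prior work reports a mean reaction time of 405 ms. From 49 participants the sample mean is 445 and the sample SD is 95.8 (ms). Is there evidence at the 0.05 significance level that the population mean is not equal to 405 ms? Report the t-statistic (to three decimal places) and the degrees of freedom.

t = 2.923, df = 48

H0: μ = 405; H1: μ ≠ 405 (one-sample t-test, two-sided).
t = (x̄ − μ₀)/(s/√n) = (445 − 405)/(95.8/√49) = 2.923
df = n − 1 = 48
Two-sided p-value ≈ 0.005
Since p ≈ 0.005 < α = 0.05, reject H0; the data support H1.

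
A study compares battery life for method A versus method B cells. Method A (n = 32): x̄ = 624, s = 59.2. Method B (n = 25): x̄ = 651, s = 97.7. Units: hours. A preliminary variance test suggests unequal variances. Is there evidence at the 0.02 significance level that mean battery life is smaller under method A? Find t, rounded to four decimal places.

Let group 1 = method A, group 2 = method B. H0: μ_1 = μ_2; H1: μ_1 < μ_2 (Welch's two-sample t-test, left-tailed).
t = (x̄_1 − x̄_2)/√(s_1²/n_1 + s_2²/n_2) = (624 − 651)/√(59.2²/32 + 97.7²/25) = -1.2181
Welch–Satterthwaite df ≈ 37.36
p-value = P(T ≤ -1.2181) ≈ 0.115
Since p ≈ 0.115 > α = 0.02, fail to reject H0; the data do not provide sufficient evidence against H0.

-1.2181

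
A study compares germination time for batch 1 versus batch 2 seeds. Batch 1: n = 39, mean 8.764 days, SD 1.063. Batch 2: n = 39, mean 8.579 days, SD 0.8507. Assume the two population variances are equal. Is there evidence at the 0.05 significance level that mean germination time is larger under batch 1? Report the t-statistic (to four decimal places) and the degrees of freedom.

t = 0.8486, df = 76

Let group 1 = batch 1, group 2 = batch 2. H0: μ_1 = μ_2; H1: μ_1 > μ_2 (two-sample pooled-variance t-test, right-tailed).
s_p² = [(39−1)·1.063² + (39−1)·0.8507²]/(39+39−2) = 0.92683
t = (8.764 − 8.579)/√[0.92683·(1/39 + 1/39)] = 0.8486
df = n₁ + n₂ − 2 = 76
p-value = P(T ≥ 0.8486) ≈ 0.1994
Since p ≈ 0.1994 > α = 0.05, fail to reject H0; the data do not provide sufficient evidence against H0.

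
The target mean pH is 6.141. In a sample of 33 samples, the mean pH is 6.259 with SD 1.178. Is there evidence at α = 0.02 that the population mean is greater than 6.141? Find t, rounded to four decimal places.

H0: μ = 6.141; H1: μ > 6.141 (one-sample t-test, right-tailed).
t = (x̄ − μ₀)/(s/√n) = (6.259 − 6.141)/(1.178/√33) = 0.5754
df = n − 1 = 32
p-value = P(T ≥ 0.5754) ≈ 0.2845
Since p ≈ 0.2845 > α = 0.02, fail to reject H0; the evidence is not statistically significant.

0.5754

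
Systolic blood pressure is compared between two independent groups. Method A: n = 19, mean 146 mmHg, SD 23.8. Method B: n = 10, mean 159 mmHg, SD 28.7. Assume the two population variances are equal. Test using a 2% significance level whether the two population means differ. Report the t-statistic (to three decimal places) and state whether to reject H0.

t = -1.303; fail to reject H0

Let group 1 = method A, group 2 = method B. H0: μ_1 = μ_2; H1: μ_1 ≠ μ_2 (two-sample pooled-variance t-test, two-sided).
s_p² = [(19−1)·23.8² + (10−1)·28.7²]/(19+10−2) = 652.19
t = (146 − 159)/√[652.19·(1/19 + 1/10)] = -1.303
df = n₁ + n₂ − 2 = 27
Two-sided p-value ≈ 0.2036
Since p ≈ 0.2036 > α = 0.02, fail to reject H0; the data do not provide sufficient evidence against H0.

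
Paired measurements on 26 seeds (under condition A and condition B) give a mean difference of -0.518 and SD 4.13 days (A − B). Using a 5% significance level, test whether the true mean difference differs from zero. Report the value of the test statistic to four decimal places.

H0: μ_d = 0; H1: μ_d ≠ 0 (paired t-test on the differences, two-sided).
t = d̄/(s_d/√n) = -0.518/(4.13/√26) = -0.6395
df = n − 1 = 25
Two-sided p-value ≈ 0.528
Since p ≈ 0.528 > α = 0.05, fail to reject H0; the data do not provide sufficient evidence against H0.

-0.6395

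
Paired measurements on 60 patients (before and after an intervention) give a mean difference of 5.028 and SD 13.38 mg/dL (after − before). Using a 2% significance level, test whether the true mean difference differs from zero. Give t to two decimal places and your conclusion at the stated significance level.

H0: μ_d = 0; H1: μ_d ≠ 0 (paired t-test on the differences, two-sided).
t = d̄/(s_d/√n) = 5.028/(13.38/√60) = 2.91
df = n − 1 = 59
Two-sided p-value ≈ 0.005
Since p ≈ 0.005 < α = 0.02, reject H0; the data support H1.

t = 2.91; reject H0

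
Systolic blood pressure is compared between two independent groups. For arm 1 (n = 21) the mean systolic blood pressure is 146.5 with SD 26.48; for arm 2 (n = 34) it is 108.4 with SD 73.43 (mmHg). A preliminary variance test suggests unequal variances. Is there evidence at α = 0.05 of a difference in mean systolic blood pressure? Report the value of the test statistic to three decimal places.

2.750

Let group 1 = arm 1, group 2 = arm 2. H0: μ_1 = μ_2; H1: μ_1 ≠ μ_2 (Welch's two-sample t-test, two-sided).
t = (x̄_1 − x̄_2)/√(s_1²/n_1 + s_2²/n_2) = (146.5 − 108.4)/√(26.48²/21 + 73.43²/34) = 2.750
Welch–Satterthwaite df ≈ 45.06
Two-sided p-value ≈ 0.0086
Since p ≈ 0.0086 < α = 0.05, reject H0; the evidence is statistically significant.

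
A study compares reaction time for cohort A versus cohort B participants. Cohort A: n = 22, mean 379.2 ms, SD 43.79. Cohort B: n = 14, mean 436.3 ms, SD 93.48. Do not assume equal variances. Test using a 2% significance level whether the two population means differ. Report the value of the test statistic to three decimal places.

Let group 1 = cohort A, group 2 = cohort B. H0: μ_1 = μ_2; H1: μ_1 ≠ μ_2 (Welch's two-sample t-test, two-sided).
t = (x̄_1 − x̄_2)/√(s_1²/n_1 + s_2²/n_2) = (379.2 − 436.3)/√(43.79²/22 + 93.48²/14) = -2.141
Welch–Satterthwaite df ≈ 16.68
Two-sided p-value ≈ 0.0474
Since p ≈ 0.0474 > α = 0.02, fail to reject H0; the evidence is not statistically significant.

-2.141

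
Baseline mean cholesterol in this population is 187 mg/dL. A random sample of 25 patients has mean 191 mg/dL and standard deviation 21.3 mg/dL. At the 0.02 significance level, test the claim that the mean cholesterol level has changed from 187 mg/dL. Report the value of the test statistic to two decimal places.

H0: μ = 187; H1: μ ≠ 187 (one-sample t-test, two-sided).
t = (x̄ − μ₀)/(s/√n) = (191 − 187)/(21.3/√25) = 0.94
df = n − 1 = 24
Two-sided p-value ≈ 0.3571
Since p ≈ 0.3571 > α = 0.02, fail to reject H0; the data do not provide sufficient evidence against H0.

0.94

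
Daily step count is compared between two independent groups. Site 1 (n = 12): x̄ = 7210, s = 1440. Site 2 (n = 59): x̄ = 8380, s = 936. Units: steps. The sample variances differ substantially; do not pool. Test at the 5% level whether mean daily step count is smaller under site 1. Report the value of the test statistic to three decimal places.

-2.701

Let group 1 = site 1, group 2 = site 2. H0: μ_1 = μ_2; H1: μ_1 < μ_2 (Welch's two-sample t-test, left-tailed).
t = (x̄_1 − x̄_2)/√(s_1²/n_1 + s_2²/n_2) = (7210 − 8380)/√(1440²/12 + 936²/59) = -2.701
Welch–Satterthwaite df ≈ 12.95
p-value = P(T ≤ -2.701) ≈ 0.009
Since p ≈ 0.009 < α = 0.05, reject H0; the data support H1.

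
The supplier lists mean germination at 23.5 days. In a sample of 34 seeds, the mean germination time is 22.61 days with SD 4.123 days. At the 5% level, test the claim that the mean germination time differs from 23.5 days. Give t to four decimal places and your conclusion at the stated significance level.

H0: μ = 23.5; H1: μ ≠ 23.5 (one-sample t-test, two-sided).
t = (x̄ − μ₀)/(s/√n) = (22.61 − 23.5)/(4.123/√34) = -1.2587
df = n − 1 = 33
Two-sided p-value ≈ 0.2170
Since p ≈ 0.2170 > α = 0.05, fail to reject H0; the data do not provide sufficient evidence against H0.

t = -1.2587; fail to reject H0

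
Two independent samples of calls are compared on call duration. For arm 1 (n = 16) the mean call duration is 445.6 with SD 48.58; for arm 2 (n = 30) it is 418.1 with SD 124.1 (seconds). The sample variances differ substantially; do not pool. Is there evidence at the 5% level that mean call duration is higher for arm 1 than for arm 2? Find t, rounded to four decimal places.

Let group 1 = arm 1, group 2 = arm 2. H0: μ_1 = μ_2; H1: μ_1 > μ_2 (Welch's two-sample t-test, right-tailed).
t = (x̄_1 − x̄_2)/√(s_1²/n_1 + s_2²/n_2) = (445.6 − 418.1)/√(48.58²/16 + 124.1²/30) = 1.0697
Welch–Satterthwaite df ≈ 41.44
p-value = P(T ≥ 1.0697) ≈ 0.145
Since p ≈ 0.145 > α = 0.05, fail to reject H0; the data do not provide sufficient evidence against H0.

1.0697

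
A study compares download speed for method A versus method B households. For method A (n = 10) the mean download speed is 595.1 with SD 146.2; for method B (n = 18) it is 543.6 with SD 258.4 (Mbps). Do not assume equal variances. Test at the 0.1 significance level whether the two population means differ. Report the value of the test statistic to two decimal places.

0.67

Let group 1 = method A, group 2 = method B. H0: μ_1 = μ_2; H1: μ_1 ≠ μ_2 (Welch's two-sample t-test, two-sided).
t = (x̄_1 − x̄_2)/√(s_1²/n_1 + s_2²/n_2) = (595.1 − 543.6)/√(146.2²/10 + 258.4²/18) = 0.67
Welch–Satterthwaite df ≈ 25.96
Two-sided p-value ≈ 0.507
Since p ≈ 0.507 > α = 0.1, fail to reject H0; the data do not provide sufficient evidence against H0.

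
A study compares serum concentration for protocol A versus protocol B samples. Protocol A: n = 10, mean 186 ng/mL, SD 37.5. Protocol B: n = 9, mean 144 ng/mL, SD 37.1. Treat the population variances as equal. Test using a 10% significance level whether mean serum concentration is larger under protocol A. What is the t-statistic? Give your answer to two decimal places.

Let group 1 = protocol A, group 2 = protocol B. H0: μ_1 = μ_2; H1: μ_1 > μ_2 (two-sample pooled-variance t-test, right-tailed).
s_p² = [(10−1)·37.5² + (9−1)·37.1²]/(10+9−2) = 1392.21
t = (186 − 144)/√[1392.21·(1/10 + 1/9)] = 2.45
df = n₁ + n₂ − 2 = 17
p-value = P(T ≥ 2.45) ≈ 0.0127
Since p ≈ 0.0127 < α = 0.1, reject H0; the data support H1.

2.45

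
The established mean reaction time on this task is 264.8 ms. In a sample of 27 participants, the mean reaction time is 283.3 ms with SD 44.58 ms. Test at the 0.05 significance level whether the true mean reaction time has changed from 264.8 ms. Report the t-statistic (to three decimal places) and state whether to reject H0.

t = 2.156; reject H0

H0: μ = 264.8; H1: μ ≠ 264.8 (one-sample t-test, two-sided).
t = (x̄ − μ₀)/(s/√n) = (283.3 − 264.8)/(44.58/√27) = 2.156
df = n − 1 = 26
Two-sided p-value ≈ 0.0405
Since p ≈ 0.0405 < α = 0.05, reject H0; the data support H1.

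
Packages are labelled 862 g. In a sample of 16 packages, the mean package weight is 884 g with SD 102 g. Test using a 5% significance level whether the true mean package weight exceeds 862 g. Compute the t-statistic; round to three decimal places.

H0: μ = 862; H1: μ > 862 (one-sample t-test, right-tailed).
t = (x̄ − μ₀)/(s/√n) = (884 − 862)/(102/√16) = 0.863
df = n − 1 = 15
p-value = P(T ≥ 0.863) ≈ 0.2009
Since p ≈ 0.2009 > α = 0.05, fail to reject H0; the data do not provide sufficient evidence against H0.

0.863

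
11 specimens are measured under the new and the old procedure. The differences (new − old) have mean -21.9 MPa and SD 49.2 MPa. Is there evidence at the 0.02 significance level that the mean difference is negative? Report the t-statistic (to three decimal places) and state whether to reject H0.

t = -1.476; fail to reject H0

H0: μ_d = 0; H1: μ_d < 0 (paired t-test on the differences, left-tailed).
t = d̄/(s_d/√n) = -21.9/(49.2/√11) = -1.476
df = n − 1 = 10
p-value = P(T ≤ -1.476) ≈ 0.085
Since p ≈ 0.085 > α = 0.02, fail to reject H0; the evidence is not statistically significant.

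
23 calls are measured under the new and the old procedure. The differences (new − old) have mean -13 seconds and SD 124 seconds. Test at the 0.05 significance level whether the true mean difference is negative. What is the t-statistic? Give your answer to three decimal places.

H0: μ_d = 0; H1: μ_d < 0 (paired t-test on the differences, left-tailed).
t = d̄/(s_d/√n) = -13/(124/√23) = -0.503
df = n − 1 = 22
p-value = P(T ≤ -0.503) ≈ 0.3101
Since p ≈ 0.3101 > α = 0.05, fail to reject H0; the evidence is not statistically significant.

-0.503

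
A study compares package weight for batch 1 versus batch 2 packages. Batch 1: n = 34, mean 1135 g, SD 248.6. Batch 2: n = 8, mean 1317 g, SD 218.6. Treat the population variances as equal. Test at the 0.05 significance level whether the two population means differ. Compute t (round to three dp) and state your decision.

t = -1.901; fail to reject H0

Let group 1 = batch 1, group 2 = batch 2. H0: μ_1 = μ_2; H1: μ_1 ≠ μ_2 (two-sample pooled-variance t-test, two-sided).
s_p² = [(34−1)·248.6² + (8−1)·218.6²]/(34+8−2) = 59349.2
t = (1135 − 1317)/√[59349.2·(1/34 + 1/8)] = -1.901
df = n₁ + n₂ − 2 = 40
Two-sided p-value ≈ 0.0645
Since p ≈ 0.0645 > α = 0.05, fail to reject H0; the data do not provide sufficient evidence against H0.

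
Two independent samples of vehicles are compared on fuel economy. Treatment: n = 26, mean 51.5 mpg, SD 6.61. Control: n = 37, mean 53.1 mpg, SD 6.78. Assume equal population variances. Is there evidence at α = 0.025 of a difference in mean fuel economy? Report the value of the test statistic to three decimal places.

-0.932

Let group 1 = treatment, group 2 = control. H0: μ_1 = μ_2; H1: μ_1 ≠ μ_2 (two-sample pooled-variance t-test, two-sided).
s_p² = [(26−1)·6.61² + (37−1)·6.78²]/(26+37−2) = 45.0355
t = (51.5 − 53.1)/√[45.0355·(1/26 + 1/37)] = -0.932
df = n₁ + n₂ − 2 = 61
Two-sided p-value ≈ 0.3552
Since p ≈ 0.3552 > α = 0.025, fail to reject H0; the evidence is not statistically significant.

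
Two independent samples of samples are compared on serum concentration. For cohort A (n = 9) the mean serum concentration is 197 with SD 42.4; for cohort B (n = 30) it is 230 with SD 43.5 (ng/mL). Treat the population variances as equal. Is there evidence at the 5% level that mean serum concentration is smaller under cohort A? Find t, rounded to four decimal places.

Let group 1 = cohort A, group 2 = cohort B. H0: μ_1 = μ_2; H1: μ_1 < μ_2 (two-sample pooled-variance t-test, left-tailed).
s_p² = [(9−1)·42.4² + (30−1)·43.5²]/(9+30−2) = 1871.82
t = (197 − 230)/√[1871.82·(1/9 + 1/30)] = -2.0069
df = n₁ + n₂ − 2 = 37
p-value = P(T ≤ -2.0069) ≈ 0.0261
Since p ≈ 0.0261 < α = 0.05, reject H0; the evidence is statistically significant.

-2.0069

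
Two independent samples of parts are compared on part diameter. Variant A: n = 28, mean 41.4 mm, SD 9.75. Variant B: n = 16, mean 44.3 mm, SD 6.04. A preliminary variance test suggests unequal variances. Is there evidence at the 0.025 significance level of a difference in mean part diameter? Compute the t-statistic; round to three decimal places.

-1.217

Let group 1 = variant A, group 2 = variant B. H0: μ_1 = μ_2; H1: μ_1 ≠ μ_2 (Welch's two-sample t-test, two-sided).
t = (x̄_1 − x̄_2)/√(s_1²/n_1 + s_2²/n_2) = (41.4 − 44.3)/√(9.75²/28 + 6.04²/16) = -1.217
Welch–Satterthwaite df ≈ 41.64
Two-sided p-value ≈ 0.2303
Since p ≈ 0.2303 > α = 0.025, fail to reject H0; the data do not provide sufficient evidence against H0.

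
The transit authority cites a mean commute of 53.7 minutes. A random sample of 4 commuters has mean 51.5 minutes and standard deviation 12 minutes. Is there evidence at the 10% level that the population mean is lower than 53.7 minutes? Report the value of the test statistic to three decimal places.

-0.367

H0: μ = 53.7; H1: μ < 53.7 (one-sample t-test, left-tailed).
t = (x̄ − μ₀)/(s/√n) = (51.5 − 53.7)/(12/√4) = -0.367
df = n − 1 = 3
p-value = P(T ≤ -0.367) ≈ 0.369
Since p ≈ 0.369 > α = 0.1, fail to reject H0; the data do not provide sufficient evidence against H0.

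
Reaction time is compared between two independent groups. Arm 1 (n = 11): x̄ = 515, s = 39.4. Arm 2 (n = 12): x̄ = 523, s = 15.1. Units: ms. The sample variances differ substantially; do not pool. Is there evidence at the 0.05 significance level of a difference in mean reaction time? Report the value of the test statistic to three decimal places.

-0.632

Let group 1 = arm 1, group 2 = arm 2. H0: μ_1 = μ_2; H1: μ_1 ≠ μ_2 (Welch's two-sample t-test, two-sided).
t = (x̄_1 − x̄_2)/√(s_1²/n_1 + s_2²/n_2) = (515 − 523)/√(39.4²/11 + 15.1²/12) = -0.632
Welch–Satterthwaite df ≈ 12.67
Two-sided p-value ≈ 0.5385
Since p ≈ 0.5385 > α = 0.05, fail to reject H0; the evidence is not statistically significant.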